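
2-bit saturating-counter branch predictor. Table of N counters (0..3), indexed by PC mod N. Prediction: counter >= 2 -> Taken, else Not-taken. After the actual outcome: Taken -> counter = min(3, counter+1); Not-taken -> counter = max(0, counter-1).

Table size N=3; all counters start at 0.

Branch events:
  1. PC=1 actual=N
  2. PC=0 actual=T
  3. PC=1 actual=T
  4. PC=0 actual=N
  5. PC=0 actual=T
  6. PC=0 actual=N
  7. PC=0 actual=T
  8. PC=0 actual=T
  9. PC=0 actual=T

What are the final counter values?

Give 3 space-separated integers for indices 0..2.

Answer: 3 1 0

Derivation:
Ev 1: PC=1 idx=1 pred=N actual=N -> ctr[1]=0
Ev 2: PC=0 idx=0 pred=N actual=T -> ctr[0]=1
Ev 3: PC=1 idx=1 pred=N actual=T -> ctr[1]=1
Ev 4: PC=0 idx=0 pred=N actual=N -> ctr[0]=0
Ev 5: PC=0 idx=0 pred=N actual=T -> ctr[0]=1
Ev 6: PC=0 idx=0 pred=N actual=N -> ctr[0]=0
Ev 7: PC=0 idx=0 pred=N actual=T -> ctr[0]=1
Ev 8: PC=0 idx=0 pred=N actual=T -> ctr[0]=2
Ev 9: PC=0 idx=0 pred=T actual=T -> ctr[0]=3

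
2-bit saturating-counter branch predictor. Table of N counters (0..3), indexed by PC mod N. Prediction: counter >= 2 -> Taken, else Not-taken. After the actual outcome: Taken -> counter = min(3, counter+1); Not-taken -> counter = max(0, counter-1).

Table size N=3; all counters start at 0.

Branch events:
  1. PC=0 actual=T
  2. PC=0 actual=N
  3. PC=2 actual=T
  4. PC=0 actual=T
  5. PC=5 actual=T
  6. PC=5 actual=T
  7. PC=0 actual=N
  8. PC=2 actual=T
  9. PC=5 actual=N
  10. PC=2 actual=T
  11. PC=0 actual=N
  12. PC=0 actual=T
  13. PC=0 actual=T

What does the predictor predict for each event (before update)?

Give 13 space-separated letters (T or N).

Answer: N N N N N T N T T T N N N

Derivation:
Ev 1: PC=0 idx=0 pred=N actual=T -> ctr[0]=1
Ev 2: PC=0 idx=0 pred=N actual=N -> ctr[0]=0
Ev 3: PC=2 idx=2 pred=N actual=T -> ctr[2]=1
Ev 4: PC=0 idx=0 pred=N actual=T -> ctr[0]=1
Ev 5: PC=5 idx=2 pred=N actual=T -> ctr[2]=2
Ev 6: PC=5 idx=2 pred=T actual=T -> ctr[2]=3
Ev 7: PC=0 idx=0 pred=N actual=N -> ctr[0]=0
Ev 8: PC=2 idx=2 pred=T actual=T -> ctr[2]=3
Ev 9: PC=5 idx=2 pred=T actual=N -> ctr[2]=2
Ev 10: PC=2 idx=2 pred=T actual=T -> ctr[2]=3
Ev 11: PC=0 idx=0 pred=N actual=N -> ctr[0]=0
Ev 12: PC=0 idx=0 pred=N actual=T -> ctr[0]=1
Ev 13: PC=0 idx=0 pred=N actual=T -> ctr[0]=2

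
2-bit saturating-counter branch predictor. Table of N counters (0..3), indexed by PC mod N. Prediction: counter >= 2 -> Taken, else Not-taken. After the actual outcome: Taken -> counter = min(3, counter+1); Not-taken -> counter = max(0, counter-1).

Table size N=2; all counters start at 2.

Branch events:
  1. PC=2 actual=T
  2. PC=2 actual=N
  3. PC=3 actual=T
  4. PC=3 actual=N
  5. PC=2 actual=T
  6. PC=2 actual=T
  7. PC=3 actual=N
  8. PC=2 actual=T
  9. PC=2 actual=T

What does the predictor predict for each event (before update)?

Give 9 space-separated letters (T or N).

Ev 1: PC=2 idx=0 pred=T actual=T -> ctr[0]=3
Ev 2: PC=2 idx=0 pred=T actual=N -> ctr[0]=2
Ev 3: PC=3 idx=1 pred=T actual=T -> ctr[1]=3
Ev 4: PC=3 idx=1 pred=T actual=N -> ctr[1]=2
Ev 5: PC=2 idx=0 pred=T actual=T -> ctr[0]=3
Ev 6: PC=2 idx=0 pred=T actual=T -> ctr[0]=3
Ev 7: PC=3 idx=1 pred=T actual=N -> ctr[1]=1
Ev 8: PC=2 idx=0 pred=T actual=T -> ctr[0]=3
Ev 9: PC=2 idx=0 pred=T actual=T -> ctr[0]=3

Answer: T T T T T T T T T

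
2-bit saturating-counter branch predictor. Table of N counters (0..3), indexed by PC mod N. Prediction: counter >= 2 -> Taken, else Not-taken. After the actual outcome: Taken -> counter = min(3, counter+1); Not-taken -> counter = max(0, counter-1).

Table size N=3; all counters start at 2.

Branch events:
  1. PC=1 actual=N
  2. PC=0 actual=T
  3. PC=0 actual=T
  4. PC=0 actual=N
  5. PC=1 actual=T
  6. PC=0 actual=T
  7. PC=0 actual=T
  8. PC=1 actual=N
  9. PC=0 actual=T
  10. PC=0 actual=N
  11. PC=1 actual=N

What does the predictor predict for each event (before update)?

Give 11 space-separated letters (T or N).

Answer: T T T T N T T T T T N

Derivation:
Ev 1: PC=1 idx=1 pred=T actual=N -> ctr[1]=1
Ev 2: PC=0 idx=0 pred=T actual=T -> ctr[0]=3
Ev 3: PC=0 idx=0 pred=T actual=T -> ctr[0]=3
Ev 4: PC=0 idx=0 pred=T actual=N -> ctr[0]=2
Ev 5: PC=1 idx=1 pred=N actual=T -> ctr[1]=2
Ev 6: PC=0 idx=0 pred=T actual=T -> ctr[0]=3
Ev 7: PC=0 idx=0 pred=T actual=T -> ctr[0]=3
Ev 8: PC=1 idx=1 pred=T actual=N -> ctr[1]=1
Ev 9: PC=0 idx=0 pred=T actual=T -> ctr[0]=3
Ev 10: PC=0 idx=0 pred=T actual=N -> ctr[0]=2
Ev 11: PC=1 idx=1 pred=N actual=N -> ctr[1]=0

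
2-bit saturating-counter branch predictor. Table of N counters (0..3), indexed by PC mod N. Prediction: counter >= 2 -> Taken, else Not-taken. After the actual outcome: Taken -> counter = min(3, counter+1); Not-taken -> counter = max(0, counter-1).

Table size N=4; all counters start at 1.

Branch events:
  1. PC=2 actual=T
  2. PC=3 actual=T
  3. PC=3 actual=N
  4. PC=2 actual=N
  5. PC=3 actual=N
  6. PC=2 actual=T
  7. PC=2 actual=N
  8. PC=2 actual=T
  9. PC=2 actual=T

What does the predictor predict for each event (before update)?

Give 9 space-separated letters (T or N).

Ev 1: PC=2 idx=2 pred=N actual=T -> ctr[2]=2
Ev 2: PC=3 idx=3 pred=N actual=T -> ctr[3]=2
Ev 3: PC=3 idx=3 pred=T actual=N -> ctr[3]=1
Ev 4: PC=2 idx=2 pred=T actual=N -> ctr[2]=1
Ev 5: PC=3 idx=3 pred=N actual=N -> ctr[3]=0
Ev 6: PC=2 idx=2 pred=N actual=T -> ctr[2]=2
Ev 7: PC=2 idx=2 pred=T actual=N -> ctr[2]=1
Ev 8: PC=2 idx=2 pred=N actual=T -> ctr[2]=2
Ev 9: PC=2 idx=2 pred=T actual=T -> ctr[2]=3

Answer: N N T T N N T N T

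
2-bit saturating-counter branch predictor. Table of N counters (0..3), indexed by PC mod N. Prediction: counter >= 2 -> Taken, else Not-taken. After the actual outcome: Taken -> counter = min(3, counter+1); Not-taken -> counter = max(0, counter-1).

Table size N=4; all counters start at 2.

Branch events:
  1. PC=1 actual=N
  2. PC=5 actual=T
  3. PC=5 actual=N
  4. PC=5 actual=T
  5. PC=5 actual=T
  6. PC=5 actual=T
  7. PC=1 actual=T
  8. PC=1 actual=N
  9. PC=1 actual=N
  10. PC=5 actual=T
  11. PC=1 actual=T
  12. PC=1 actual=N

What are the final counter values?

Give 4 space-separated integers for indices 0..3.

Answer: 2 2 2 2

Derivation:
Ev 1: PC=1 idx=1 pred=T actual=N -> ctr[1]=1
Ev 2: PC=5 idx=1 pred=N actual=T -> ctr[1]=2
Ev 3: PC=5 idx=1 pred=T actual=N -> ctr[1]=1
Ev 4: PC=5 idx=1 pred=N actual=T -> ctr[1]=2
Ev 5: PC=5 idx=1 pred=T actual=T -> ctr[1]=3
Ev 6: PC=5 idx=1 pred=T actual=T -> ctr[1]=3
Ev 7: PC=1 idx=1 pred=T actual=T -> ctr[1]=3
Ev 8: PC=1 idx=1 pred=T actual=N -> ctr[1]=2
Ev 9: PC=1 idx=1 pred=T actual=N -> ctr[1]=1
Ev 10: PC=5 idx=1 pred=N actual=T -> ctr[1]=2
Ev 11: PC=1 idx=1 pred=T actual=T -> ctr[1]=3
Ev 12: PC=1 idx=1 pred=T actual=N -> ctr[1]=2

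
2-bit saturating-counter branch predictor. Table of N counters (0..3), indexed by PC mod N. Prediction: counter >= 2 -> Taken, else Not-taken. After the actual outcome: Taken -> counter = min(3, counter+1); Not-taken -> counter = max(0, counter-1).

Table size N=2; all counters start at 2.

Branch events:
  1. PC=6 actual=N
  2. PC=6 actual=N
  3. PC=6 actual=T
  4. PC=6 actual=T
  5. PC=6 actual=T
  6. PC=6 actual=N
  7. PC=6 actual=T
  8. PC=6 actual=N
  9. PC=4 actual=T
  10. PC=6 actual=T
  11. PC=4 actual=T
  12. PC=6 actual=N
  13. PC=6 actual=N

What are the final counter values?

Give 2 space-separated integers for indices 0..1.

Answer: 1 2

Derivation:
Ev 1: PC=6 idx=0 pred=T actual=N -> ctr[0]=1
Ev 2: PC=6 idx=0 pred=N actual=N -> ctr[0]=0
Ev 3: PC=6 idx=0 pred=N actual=T -> ctr[0]=1
Ev 4: PC=6 idx=0 pred=N actual=T -> ctr[0]=2
Ev 5: PC=6 idx=0 pred=T actual=T -> ctr[0]=3
Ev 6: PC=6 idx=0 pred=T actual=N -> ctr[0]=2
Ev 7: PC=6 idx=0 pred=T actual=T -> ctr[0]=3
Ev 8: PC=6 idx=0 pred=T actual=N -> ctr[0]=2
Ev 9: PC=4 idx=0 pred=T actual=T -> ctr[0]=3
Ev 10: PC=6 idx=0 pred=T actual=T -> ctr[0]=3
Ev 11: PC=4 idx=0 pred=T actual=T -> ctr[0]=3
Ev 12: PC=6 idx=0 pred=T actual=N -> ctr[0]=2
Ev 13: PC=6 idx=0 pred=T actual=N -> ctr[0]=1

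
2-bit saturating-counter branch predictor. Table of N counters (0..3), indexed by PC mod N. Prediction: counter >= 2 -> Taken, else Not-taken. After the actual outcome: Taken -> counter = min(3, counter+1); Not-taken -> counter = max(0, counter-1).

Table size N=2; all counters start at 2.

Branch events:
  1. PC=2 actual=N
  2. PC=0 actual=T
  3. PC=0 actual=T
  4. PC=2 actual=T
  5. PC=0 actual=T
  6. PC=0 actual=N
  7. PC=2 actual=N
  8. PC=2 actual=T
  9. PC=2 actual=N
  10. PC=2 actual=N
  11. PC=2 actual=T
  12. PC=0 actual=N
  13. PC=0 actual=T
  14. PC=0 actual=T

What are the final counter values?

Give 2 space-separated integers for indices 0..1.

Ev 1: PC=2 idx=0 pred=T actual=N -> ctr[0]=1
Ev 2: PC=0 idx=0 pred=N actual=T -> ctr[0]=2
Ev 3: PC=0 idx=0 pred=T actual=T -> ctr[0]=3
Ev 4: PC=2 idx=0 pred=T actual=T -> ctr[0]=3
Ev 5: PC=0 idx=0 pred=T actual=T -> ctr[0]=3
Ev 6: PC=0 idx=0 pred=T actual=N -> ctr[0]=2
Ev 7: PC=2 idx=0 pred=T actual=N -> ctr[0]=1
Ev 8: PC=2 idx=0 pred=N actual=T -> ctr[0]=2
Ev 9: PC=2 idx=0 pred=T actual=N -> ctr[0]=1
Ev 10: PC=2 idx=0 pred=N actual=N -> ctr[0]=0
Ev 11: PC=2 idx=0 pred=N actual=T -> ctr[0]=1
Ev 12: PC=0 idx=0 pred=N actual=N -> ctr[0]=0
Ev 13: PC=0 idx=0 pred=N actual=T -> ctr[0]=1
Ev 14: PC=0 idx=0 pred=N actual=T -> ctr[0]=2

Answer: 2 2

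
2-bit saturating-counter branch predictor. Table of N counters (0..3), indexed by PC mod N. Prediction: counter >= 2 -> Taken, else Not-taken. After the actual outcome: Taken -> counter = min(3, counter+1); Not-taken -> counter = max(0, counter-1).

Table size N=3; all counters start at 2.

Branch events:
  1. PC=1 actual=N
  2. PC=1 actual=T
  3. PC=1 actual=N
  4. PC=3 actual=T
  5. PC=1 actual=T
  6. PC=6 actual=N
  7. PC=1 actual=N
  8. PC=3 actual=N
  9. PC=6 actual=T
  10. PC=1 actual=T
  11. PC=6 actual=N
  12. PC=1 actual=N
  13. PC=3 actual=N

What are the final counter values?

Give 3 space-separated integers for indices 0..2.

Ev 1: PC=1 idx=1 pred=T actual=N -> ctr[1]=1
Ev 2: PC=1 idx=1 pred=N actual=T -> ctr[1]=2
Ev 3: PC=1 idx=1 pred=T actual=N -> ctr[1]=1
Ev 4: PC=3 idx=0 pred=T actual=T -> ctr[0]=3
Ev 5: PC=1 idx=1 pred=N actual=T -> ctr[1]=2
Ev 6: PC=6 idx=0 pred=T actual=N -> ctr[0]=2
Ev 7: PC=1 idx=1 pred=T actual=N -> ctr[1]=1
Ev 8: PC=3 idx=0 pred=T actual=N -> ctr[0]=1
Ev 9: PC=6 idx=0 pred=N actual=T -> ctr[0]=2
Ev 10: PC=1 idx=1 pred=N actual=T -> ctr[1]=2
Ev 11: PC=6 idx=0 pred=T actual=N -> ctr[0]=1
Ev 12: PC=1 idx=1 pred=T actual=N -> ctr[1]=1
Ev 13: PC=3 idx=0 pred=N actual=N -> ctr[0]=0

Answer: 0 1 2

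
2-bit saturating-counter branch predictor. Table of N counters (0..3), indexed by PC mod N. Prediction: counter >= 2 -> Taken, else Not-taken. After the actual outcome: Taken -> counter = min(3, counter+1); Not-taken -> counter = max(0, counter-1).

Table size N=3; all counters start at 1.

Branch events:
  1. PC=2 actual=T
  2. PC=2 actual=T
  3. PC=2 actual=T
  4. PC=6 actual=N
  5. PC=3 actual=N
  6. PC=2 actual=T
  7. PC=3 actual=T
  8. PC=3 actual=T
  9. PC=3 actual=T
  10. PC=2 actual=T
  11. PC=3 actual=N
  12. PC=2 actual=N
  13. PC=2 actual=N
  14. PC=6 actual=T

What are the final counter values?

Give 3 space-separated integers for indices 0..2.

Ev 1: PC=2 idx=2 pred=N actual=T -> ctr[2]=2
Ev 2: PC=2 idx=2 pred=T actual=T -> ctr[2]=3
Ev 3: PC=2 idx=2 pred=T actual=T -> ctr[2]=3
Ev 4: PC=6 idx=0 pred=N actual=N -> ctr[0]=0
Ev 5: PC=3 idx=0 pred=N actual=N -> ctr[0]=0
Ev 6: PC=2 idx=2 pred=T actual=T -> ctr[2]=3
Ev 7: PC=3 idx=0 pred=N actual=T -> ctr[0]=1
Ev 8: PC=3 idx=0 pred=N actual=T -> ctr[0]=2
Ev 9: PC=3 idx=0 pred=T actual=T -> ctr[0]=3
Ev 10: PC=2 idx=2 pred=T actual=T -> ctr[2]=3
Ev 11: PC=3 idx=0 pred=T actual=N -> ctr[0]=2
Ev 12: PC=2 idx=2 pred=T actual=N -> ctr[2]=2
Ev 13: PC=2 idx=2 pred=T actual=N -> ctr[2]=1
Ev 14: PC=6 idx=0 pred=T actual=T -> ctr[0]=3

Answer: 3 1 1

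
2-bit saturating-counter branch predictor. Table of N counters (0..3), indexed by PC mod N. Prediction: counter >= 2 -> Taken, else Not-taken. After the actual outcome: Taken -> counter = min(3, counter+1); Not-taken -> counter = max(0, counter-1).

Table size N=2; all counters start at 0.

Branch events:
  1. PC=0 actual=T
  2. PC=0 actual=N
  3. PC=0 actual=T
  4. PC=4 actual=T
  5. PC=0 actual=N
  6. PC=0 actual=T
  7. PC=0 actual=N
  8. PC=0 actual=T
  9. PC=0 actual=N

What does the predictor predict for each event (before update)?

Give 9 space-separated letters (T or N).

Answer: N N N N T N T N T

Derivation:
Ev 1: PC=0 idx=0 pred=N actual=T -> ctr[0]=1
Ev 2: PC=0 idx=0 pred=N actual=N -> ctr[0]=0
Ev 3: PC=0 idx=0 pred=N actual=T -> ctr[0]=1
Ev 4: PC=4 idx=0 pred=N actual=T -> ctr[0]=2
Ev 5: PC=0 idx=0 pred=T actual=N -> ctr[0]=1
Ev 6: PC=0 idx=0 pred=N actual=T -> ctr[0]=2
Ev 7: PC=0 idx=0 pred=T actual=N -> ctr[0]=1
Ev 8: PC=0 idx=0 pred=N actual=T -> ctr[0]=2
Ev 9: PC=0 idx=0 pred=T actual=N -> ctr[0]=1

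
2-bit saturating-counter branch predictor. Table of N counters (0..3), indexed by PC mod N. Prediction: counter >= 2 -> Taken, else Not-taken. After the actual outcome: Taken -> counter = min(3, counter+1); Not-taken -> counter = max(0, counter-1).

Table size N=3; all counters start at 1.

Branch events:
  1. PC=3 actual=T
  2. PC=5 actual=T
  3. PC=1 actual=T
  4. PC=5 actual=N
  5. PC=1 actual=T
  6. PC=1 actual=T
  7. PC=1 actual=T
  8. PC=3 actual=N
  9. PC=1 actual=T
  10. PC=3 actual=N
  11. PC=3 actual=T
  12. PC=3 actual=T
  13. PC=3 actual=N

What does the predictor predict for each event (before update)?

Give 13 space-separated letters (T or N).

Answer: N N N T T T T T T N N N T

Derivation:
Ev 1: PC=3 idx=0 pred=N actual=T -> ctr[0]=2
Ev 2: PC=5 idx=2 pred=N actual=T -> ctr[2]=2
Ev 3: PC=1 idx=1 pred=N actual=T -> ctr[1]=2
Ev 4: PC=5 idx=2 pred=T actual=N -> ctr[2]=1
Ev 5: PC=1 idx=1 pred=T actual=T -> ctr[1]=3
Ev 6: PC=1 idx=1 pred=T actual=T -> ctr[1]=3
Ev 7: PC=1 idx=1 pred=T actual=T -> ctr[1]=3
Ev 8: PC=3 idx=0 pred=T actual=N -> ctr[0]=1
Ev 9: PC=1 idx=1 pred=T actual=T -> ctr[1]=3
Ev 10: PC=3 idx=0 pred=N actual=N -> ctr[0]=0
Ev 11: PC=3 idx=0 pred=N actual=T -> ctr[0]=1
Ev 12: PC=3 idx=0 pred=N actual=T -> ctr[0]=2
Ev 13: PC=3 idx=0 pred=T actual=N -> ctr[0]=1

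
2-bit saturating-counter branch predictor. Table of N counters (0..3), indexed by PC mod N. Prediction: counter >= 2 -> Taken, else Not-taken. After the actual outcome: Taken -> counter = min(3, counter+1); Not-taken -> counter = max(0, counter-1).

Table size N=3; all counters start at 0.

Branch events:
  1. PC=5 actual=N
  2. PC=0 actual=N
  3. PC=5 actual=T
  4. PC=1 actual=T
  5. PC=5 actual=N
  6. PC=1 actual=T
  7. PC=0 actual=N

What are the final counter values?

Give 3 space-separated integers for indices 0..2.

Answer: 0 2 0

Derivation:
Ev 1: PC=5 idx=2 pred=N actual=N -> ctr[2]=0
Ev 2: PC=0 idx=0 pred=N actual=N -> ctr[0]=0
Ev 3: PC=5 idx=2 pred=N actual=T -> ctr[2]=1
Ev 4: PC=1 idx=1 pred=N actual=T -> ctr[1]=1
Ev 5: PC=5 idx=2 pred=N actual=N -> ctr[2]=0
Ev 6: PC=1 idx=1 pred=N actual=T -> ctr[1]=2
Ev 7: PC=0 idx=0 pred=N actual=N -> ctr[0]=0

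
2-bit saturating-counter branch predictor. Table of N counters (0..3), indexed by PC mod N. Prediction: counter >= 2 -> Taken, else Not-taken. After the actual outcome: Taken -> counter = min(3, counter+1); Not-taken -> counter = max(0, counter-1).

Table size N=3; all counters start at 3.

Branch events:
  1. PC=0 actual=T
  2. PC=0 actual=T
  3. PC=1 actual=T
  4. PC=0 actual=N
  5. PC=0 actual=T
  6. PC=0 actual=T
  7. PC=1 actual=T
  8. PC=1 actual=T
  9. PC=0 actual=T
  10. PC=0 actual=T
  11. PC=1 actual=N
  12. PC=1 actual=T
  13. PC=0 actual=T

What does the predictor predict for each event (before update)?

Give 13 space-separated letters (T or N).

Answer: T T T T T T T T T T T T T

Derivation:
Ev 1: PC=0 idx=0 pred=T actual=T -> ctr[0]=3
Ev 2: PC=0 idx=0 pred=T actual=T -> ctr[0]=3
Ev 3: PC=1 idx=1 pred=T actual=T -> ctr[1]=3
Ev 4: PC=0 idx=0 pred=T actual=N -> ctr[0]=2
Ev 5: PC=0 idx=0 pred=T actual=T -> ctr[0]=3
Ev 6: PC=0 idx=0 pred=T actual=T -> ctr[0]=3
Ev 7: PC=1 idx=1 pred=T actual=T -> ctr[1]=3
Ev 8: PC=1 idx=1 pred=T actual=T -> ctr[1]=3
Ev 9: PC=0 idx=0 pred=T actual=T -> ctr[0]=3
Ev 10: PC=0 idx=0 pred=T actual=T -> ctr[0]=3
Ev 11: PC=1 idx=1 pred=T actual=N -> ctr[1]=2
Ev 12: PC=1 idx=1 pred=T actual=T -> ctr[1]=3
Ev 13: PC=0 idx=0 pred=T actual=T -> ctr[0]=3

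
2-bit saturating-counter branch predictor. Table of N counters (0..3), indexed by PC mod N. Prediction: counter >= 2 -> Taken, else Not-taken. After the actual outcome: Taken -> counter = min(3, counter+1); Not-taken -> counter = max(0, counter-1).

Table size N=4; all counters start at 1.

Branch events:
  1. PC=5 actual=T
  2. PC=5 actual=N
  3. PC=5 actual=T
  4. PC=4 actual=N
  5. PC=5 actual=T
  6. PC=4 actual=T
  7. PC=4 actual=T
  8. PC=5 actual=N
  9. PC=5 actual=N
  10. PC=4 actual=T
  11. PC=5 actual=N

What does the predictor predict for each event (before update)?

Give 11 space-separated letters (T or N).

Ev 1: PC=5 idx=1 pred=N actual=T -> ctr[1]=2
Ev 2: PC=5 idx=1 pred=T actual=N -> ctr[1]=1
Ev 3: PC=5 idx=1 pred=N actual=T -> ctr[1]=2
Ev 4: PC=4 idx=0 pred=N actual=N -> ctr[0]=0
Ev 5: PC=5 idx=1 pred=T actual=T -> ctr[1]=3
Ev 6: PC=4 idx=0 pred=N actual=T -> ctr[0]=1
Ev 7: PC=4 idx=0 pred=N actual=T -> ctr[0]=2
Ev 8: PC=5 idx=1 pred=T actual=N -> ctr[1]=2
Ev 9: PC=5 idx=1 pred=T actual=N -> ctr[1]=1
Ev 10: PC=4 idx=0 pred=T actual=T -> ctr[0]=3
Ev 11: PC=5 idx=1 pred=N actual=N -> ctr[1]=0

Answer: N T N N T N N T T T N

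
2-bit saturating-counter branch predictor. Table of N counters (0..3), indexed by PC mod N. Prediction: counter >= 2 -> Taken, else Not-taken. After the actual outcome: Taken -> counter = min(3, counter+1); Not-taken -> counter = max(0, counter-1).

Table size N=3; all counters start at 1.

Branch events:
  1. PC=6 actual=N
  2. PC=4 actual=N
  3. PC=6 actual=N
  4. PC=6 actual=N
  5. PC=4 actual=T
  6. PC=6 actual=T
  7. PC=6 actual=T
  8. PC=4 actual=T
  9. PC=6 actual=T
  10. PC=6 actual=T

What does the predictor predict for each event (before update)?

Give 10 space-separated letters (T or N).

Ev 1: PC=6 idx=0 pred=N actual=N -> ctr[0]=0
Ev 2: PC=4 idx=1 pred=N actual=N -> ctr[1]=0
Ev 3: PC=6 idx=0 pred=N actual=N -> ctr[0]=0
Ev 4: PC=6 idx=0 pred=N actual=N -> ctr[0]=0
Ev 5: PC=4 idx=1 pred=N actual=T -> ctr[1]=1
Ev 6: PC=6 idx=0 pred=N actual=T -> ctr[0]=1
Ev 7: PC=6 idx=0 pred=N actual=T -> ctr[0]=2
Ev 8: PC=4 idx=1 pred=N actual=T -> ctr[1]=2
Ev 9: PC=6 idx=0 pred=T actual=T -> ctr[0]=3
Ev 10: PC=6 idx=0 pred=T actual=T -> ctr[0]=3

Answer: N N N N N N N N T T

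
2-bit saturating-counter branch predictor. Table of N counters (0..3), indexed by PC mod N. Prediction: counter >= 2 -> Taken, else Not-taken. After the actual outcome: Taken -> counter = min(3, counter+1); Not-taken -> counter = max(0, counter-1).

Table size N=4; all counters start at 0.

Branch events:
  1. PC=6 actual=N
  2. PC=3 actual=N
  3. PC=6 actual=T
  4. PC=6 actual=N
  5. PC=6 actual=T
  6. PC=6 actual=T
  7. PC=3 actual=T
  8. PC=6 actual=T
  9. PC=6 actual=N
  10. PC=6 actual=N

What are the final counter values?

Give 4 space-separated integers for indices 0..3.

Ev 1: PC=6 idx=2 pred=N actual=N -> ctr[2]=0
Ev 2: PC=3 idx=3 pred=N actual=N -> ctr[3]=0
Ev 3: PC=6 idx=2 pred=N actual=T -> ctr[2]=1
Ev 4: PC=6 idx=2 pred=N actual=N -> ctr[2]=0
Ev 5: PC=6 idx=2 pred=N actual=T -> ctr[2]=1
Ev 6: PC=6 idx=2 pred=N actual=T -> ctr[2]=2
Ev 7: PC=3 idx=3 pred=N actual=T -> ctr[3]=1
Ev 8: PC=6 idx=2 pred=T actual=T -> ctr[2]=3
Ev 9: PC=6 idx=2 pred=T actual=N -> ctr[2]=2
Ev 10: PC=6 idx=2 pred=T actual=N -> ctr[2]=1

Answer: 0 0 1 1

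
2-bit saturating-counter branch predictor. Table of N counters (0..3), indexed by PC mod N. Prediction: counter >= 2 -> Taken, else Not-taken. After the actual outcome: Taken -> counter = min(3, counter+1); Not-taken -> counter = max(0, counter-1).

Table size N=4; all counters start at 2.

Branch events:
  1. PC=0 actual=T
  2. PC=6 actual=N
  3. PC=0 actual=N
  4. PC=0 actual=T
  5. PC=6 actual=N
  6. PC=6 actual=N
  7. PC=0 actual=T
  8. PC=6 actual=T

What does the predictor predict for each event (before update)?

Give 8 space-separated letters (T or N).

Answer: T T T T N N T N

Derivation:
Ev 1: PC=0 idx=0 pred=T actual=T -> ctr[0]=3
Ev 2: PC=6 idx=2 pred=T actual=N -> ctr[2]=1
Ev 3: PC=0 idx=0 pred=T actual=N -> ctr[0]=2
Ev 4: PC=0 idx=0 pred=T actual=T -> ctr[0]=3
Ev 5: PC=6 idx=2 pred=N actual=N -> ctr[2]=0
Ev 6: PC=6 idx=2 pred=N actual=N -> ctr[2]=0
Ev 7: PC=0 idx=0 pred=T actual=T -> ctr[0]=3
Ev 8: PC=6 idx=2 pred=N actual=T -> ctr[2]=1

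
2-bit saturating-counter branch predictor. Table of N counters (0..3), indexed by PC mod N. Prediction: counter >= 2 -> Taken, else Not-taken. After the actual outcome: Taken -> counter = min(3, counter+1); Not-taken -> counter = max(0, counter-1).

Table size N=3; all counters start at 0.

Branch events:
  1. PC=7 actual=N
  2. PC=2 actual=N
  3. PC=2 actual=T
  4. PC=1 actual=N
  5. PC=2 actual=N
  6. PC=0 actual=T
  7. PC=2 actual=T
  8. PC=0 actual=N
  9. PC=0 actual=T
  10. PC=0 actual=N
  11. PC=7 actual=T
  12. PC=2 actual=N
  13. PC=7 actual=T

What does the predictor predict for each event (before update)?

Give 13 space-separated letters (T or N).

Ev 1: PC=7 idx=1 pred=N actual=N -> ctr[1]=0
Ev 2: PC=2 idx=2 pred=N actual=N -> ctr[2]=0
Ev 3: PC=2 idx=2 pred=N actual=T -> ctr[2]=1
Ev 4: PC=1 idx=1 pred=N actual=N -> ctr[1]=0
Ev 5: PC=2 idx=2 pred=N actual=N -> ctr[2]=0
Ev 6: PC=0 idx=0 pred=N actual=T -> ctr[0]=1
Ev 7: PC=2 idx=2 pred=N actual=T -> ctr[2]=1
Ev 8: PC=0 idx=0 pred=N actual=N -> ctr[0]=0
Ev 9: PC=0 idx=0 pred=N actual=T -> ctr[0]=1
Ev 10: PC=0 idx=0 pred=N actual=N -> ctr[0]=0
Ev 11: PC=7 idx=1 pred=N actual=T -> ctr[1]=1
Ev 12: PC=2 idx=2 pred=N actual=N -> ctr[2]=0
Ev 13: PC=7 idx=1 pred=N actual=T -> ctr[1]=2

Answer: N N N N N N N N N N N N N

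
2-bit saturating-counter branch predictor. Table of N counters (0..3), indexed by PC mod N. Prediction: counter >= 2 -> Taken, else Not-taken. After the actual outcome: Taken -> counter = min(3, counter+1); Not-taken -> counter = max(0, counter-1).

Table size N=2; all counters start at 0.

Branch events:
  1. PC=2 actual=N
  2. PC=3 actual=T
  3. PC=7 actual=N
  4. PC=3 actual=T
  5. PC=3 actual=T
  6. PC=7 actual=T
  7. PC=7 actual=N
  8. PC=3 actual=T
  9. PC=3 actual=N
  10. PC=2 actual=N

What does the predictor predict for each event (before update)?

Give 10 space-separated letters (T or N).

Answer: N N N N N T T T T N

Derivation:
Ev 1: PC=2 idx=0 pred=N actual=N -> ctr[0]=0
Ev 2: PC=3 idx=1 pred=N actual=T -> ctr[1]=1
Ev 3: PC=7 idx=1 pred=N actual=N -> ctr[1]=0
Ev 4: PC=3 idx=1 pred=N actual=T -> ctr[1]=1
Ev 5: PC=3 idx=1 pred=N actual=T -> ctr[1]=2
Ev 6: PC=7 idx=1 pred=T actual=T -> ctr[1]=3
Ev 7: PC=7 idx=1 pred=T actual=N -> ctr[1]=2
Ev 8: PC=3 idx=1 pred=T actual=T -> ctr[1]=3
Ev 9: PC=3 idx=1 pred=T actual=N -> ctr[1]=2
Ev 10: PC=2 idx=0 pred=N actual=N -> ctr[0]=0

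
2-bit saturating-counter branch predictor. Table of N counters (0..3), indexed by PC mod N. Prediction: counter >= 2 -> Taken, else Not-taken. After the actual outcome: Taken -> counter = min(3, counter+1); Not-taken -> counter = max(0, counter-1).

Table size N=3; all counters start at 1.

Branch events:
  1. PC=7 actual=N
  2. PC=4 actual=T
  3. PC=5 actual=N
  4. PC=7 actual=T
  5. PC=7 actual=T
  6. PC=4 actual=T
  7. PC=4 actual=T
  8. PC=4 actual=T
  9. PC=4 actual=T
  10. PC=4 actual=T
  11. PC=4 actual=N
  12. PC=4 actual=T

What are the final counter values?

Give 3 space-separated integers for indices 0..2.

Ev 1: PC=7 idx=1 pred=N actual=N -> ctr[1]=0
Ev 2: PC=4 idx=1 pred=N actual=T -> ctr[1]=1
Ev 3: PC=5 idx=2 pred=N actual=N -> ctr[2]=0
Ev 4: PC=7 idx=1 pred=N actual=T -> ctr[1]=2
Ev 5: PC=7 idx=1 pred=T actual=T -> ctr[1]=3
Ev 6: PC=4 idx=1 pred=T actual=T -> ctr[1]=3
Ev 7: PC=4 idx=1 pred=T actual=T -> ctr[1]=3
Ev 8: PC=4 idx=1 pred=T actual=T -> ctr[1]=3
Ev 9: PC=4 idx=1 pred=T actual=T -> ctr[1]=3
Ev 10: PC=4 idx=1 pred=T actual=T -> ctr[1]=3
Ev 11: PC=4 idx=1 pred=T actual=N -> ctr[1]=2
Ev 12: PC=4 idx=1 pred=T actual=T -> ctr[1]=3

Answer: 1 3 0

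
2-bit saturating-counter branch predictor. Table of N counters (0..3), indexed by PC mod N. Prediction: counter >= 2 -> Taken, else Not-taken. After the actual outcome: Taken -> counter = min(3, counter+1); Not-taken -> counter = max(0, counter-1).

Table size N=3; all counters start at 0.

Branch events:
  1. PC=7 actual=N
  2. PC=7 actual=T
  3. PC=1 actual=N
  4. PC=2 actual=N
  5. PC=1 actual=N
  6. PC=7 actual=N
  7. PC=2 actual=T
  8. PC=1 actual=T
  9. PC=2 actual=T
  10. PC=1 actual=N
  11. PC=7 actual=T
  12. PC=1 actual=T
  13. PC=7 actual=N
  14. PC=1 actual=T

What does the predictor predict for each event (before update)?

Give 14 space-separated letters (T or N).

Answer: N N N N N N N N N N N N T N

Derivation:
Ev 1: PC=7 idx=1 pred=N actual=N -> ctr[1]=0
Ev 2: PC=7 idx=1 pred=N actual=T -> ctr[1]=1
Ev 3: PC=1 idx=1 pred=N actual=N -> ctr[1]=0
Ev 4: PC=2 idx=2 pred=N actual=N -> ctr[2]=0
Ev 5: PC=1 idx=1 pred=N actual=N -> ctr[1]=0
Ev 6: PC=7 idx=1 pred=N actual=N -> ctr[1]=0
Ev 7: PC=2 idx=2 pred=N actual=T -> ctr[2]=1
Ev 8: PC=1 idx=1 pred=N actual=T -> ctr[1]=1
Ev 9: PC=2 idx=2 pred=N actual=T -> ctr[2]=2
Ev 10: PC=1 idx=1 pred=N actual=N -> ctr[1]=0
Ev 11: PC=7 idx=1 pred=N actual=T -> ctr[1]=1
Ev 12: PC=1 idx=1 pred=N actual=T -> ctr[1]=2
Ev 13: PC=7 idx=1 pred=T actual=N -> ctr[1]=1
Ev 14: PC=1 idx=1 pred=N actual=T -> ctr[1]=2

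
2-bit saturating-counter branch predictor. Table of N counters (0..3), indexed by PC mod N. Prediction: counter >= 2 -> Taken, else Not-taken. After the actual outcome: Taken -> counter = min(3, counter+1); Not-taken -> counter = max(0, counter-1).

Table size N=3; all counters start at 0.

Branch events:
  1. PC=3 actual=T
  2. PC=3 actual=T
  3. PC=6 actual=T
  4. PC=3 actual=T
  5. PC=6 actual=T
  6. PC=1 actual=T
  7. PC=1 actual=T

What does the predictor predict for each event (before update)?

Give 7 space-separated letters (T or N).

Answer: N N T T T N N

Derivation:
Ev 1: PC=3 idx=0 pred=N actual=T -> ctr[0]=1
Ev 2: PC=3 idx=0 pred=N actual=T -> ctr[0]=2
Ev 3: PC=6 idx=0 pred=T actual=T -> ctr[0]=3
Ev 4: PC=3 idx=0 pred=T actual=T -> ctr[0]=3
Ev 5: PC=6 idx=0 pred=T actual=T -> ctr[0]=3
Ev 6: PC=1 idx=1 pred=N actual=T -> ctr[1]=1
Ev 7: PC=1 idx=1 pred=N actual=T -> ctr[1]=2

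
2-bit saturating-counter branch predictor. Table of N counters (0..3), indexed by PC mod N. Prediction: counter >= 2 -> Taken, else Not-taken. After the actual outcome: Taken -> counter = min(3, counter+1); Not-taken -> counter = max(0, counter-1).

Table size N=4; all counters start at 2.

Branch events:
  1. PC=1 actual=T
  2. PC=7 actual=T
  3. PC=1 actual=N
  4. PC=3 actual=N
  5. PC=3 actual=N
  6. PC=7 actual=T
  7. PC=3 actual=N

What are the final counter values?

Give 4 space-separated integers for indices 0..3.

Answer: 2 2 2 1

Derivation:
Ev 1: PC=1 idx=1 pred=T actual=T -> ctr[1]=3
Ev 2: PC=7 idx=3 pred=T actual=T -> ctr[3]=3
Ev 3: PC=1 idx=1 pred=T actual=N -> ctr[1]=2
Ev 4: PC=3 idx=3 pred=T actual=N -> ctr[3]=2
Ev 5: PC=3 idx=3 pred=T actual=N -> ctr[3]=1
Ev 6: PC=7 idx=3 pred=N actual=T -> ctr[3]=2
Ev 7: PC=3 idx=3 pred=T actual=N -> ctr[3]=1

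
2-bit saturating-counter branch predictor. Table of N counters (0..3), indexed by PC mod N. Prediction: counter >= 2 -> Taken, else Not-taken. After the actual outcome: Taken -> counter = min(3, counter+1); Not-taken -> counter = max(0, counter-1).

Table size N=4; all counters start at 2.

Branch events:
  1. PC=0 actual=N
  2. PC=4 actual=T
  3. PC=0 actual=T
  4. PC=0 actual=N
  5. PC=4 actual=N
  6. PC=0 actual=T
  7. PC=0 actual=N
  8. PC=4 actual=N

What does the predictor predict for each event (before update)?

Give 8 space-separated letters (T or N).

Answer: T N T T T N T N

Derivation:
Ev 1: PC=0 idx=0 pred=T actual=N -> ctr[0]=1
Ev 2: PC=4 idx=0 pred=N actual=T -> ctr[0]=2
Ev 3: PC=0 idx=0 pred=T actual=T -> ctr[0]=3
Ev 4: PC=0 idx=0 pred=T actual=N -> ctr[0]=2
Ev 5: PC=4 idx=0 pred=T actual=N -> ctr[0]=1
Ev 6: PC=0 idx=0 pred=N actual=T -> ctr[0]=2
Ev 7: PC=0 idx=0 pred=T actual=N -> ctr[0]=1
Ev 8: PC=4 idx=0 pred=N actual=N -> ctr[0]=0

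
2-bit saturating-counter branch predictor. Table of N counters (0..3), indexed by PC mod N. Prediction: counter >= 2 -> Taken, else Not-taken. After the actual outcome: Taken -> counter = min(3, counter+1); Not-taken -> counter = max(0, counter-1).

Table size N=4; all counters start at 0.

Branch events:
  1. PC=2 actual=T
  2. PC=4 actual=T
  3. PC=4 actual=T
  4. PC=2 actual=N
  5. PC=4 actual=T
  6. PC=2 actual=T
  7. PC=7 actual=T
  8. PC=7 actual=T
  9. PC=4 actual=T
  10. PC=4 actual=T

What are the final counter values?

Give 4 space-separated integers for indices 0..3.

Answer: 3 0 1 2

Derivation:
Ev 1: PC=2 idx=2 pred=N actual=T -> ctr[2]=1
Ev 2: PC=4 idx=0 pred=N actual=T -> ctr[0]=1
Ev 3: PC=4 idx=0 pred=N actual=T -> ctr[0]=2
Ev 4: PC=2 idx=2 pred=N actual=N -> ctr[2]=0
Ev 5: PC=4 idx=0 pred=T actual=T -> ctr[0]=3
Ev 6: PC=2 idx=2 pred=N actual=T -> ctr[2]=1
Ev 7: PC=7 idx=3 pred=N actual=T -> ctr[3]=1
Ev 8: PC=7 idx=3 pred=N actual=T -> ctr[3]=2
Ev 9: PC=4 idx=0 pred=T actual=T -> ctr[0]=3
Ev 10: PC=4 idx=0 pred=T actual=T -> ctr[0]=3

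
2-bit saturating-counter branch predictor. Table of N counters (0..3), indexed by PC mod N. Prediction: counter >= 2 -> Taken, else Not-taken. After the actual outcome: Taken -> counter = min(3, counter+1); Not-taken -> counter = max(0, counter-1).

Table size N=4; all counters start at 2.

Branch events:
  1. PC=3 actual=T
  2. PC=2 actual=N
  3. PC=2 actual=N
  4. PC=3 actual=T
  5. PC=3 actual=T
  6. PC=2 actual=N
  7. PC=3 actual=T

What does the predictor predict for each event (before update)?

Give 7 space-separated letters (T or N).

Ev 1: PC=3 idx=3 pred=T actual=T -> ctr[3]=3
Ev 2: PC=2 idx=2 pred=T actual=N -> ctr[2]=1
Ev 3: PC=2 idx=2 pred=N actual=N -> ctr[2]=0
Ev 4: PC=3 idx=3 pred=T actual=T -> ctr[3]=3
Ev 5: PC=3 idx=3 pred=T actual=T -> ctr[3]=3
Ev 6: PC=2 idx=2 pred=N actual=N -> ctr[2]=0
Ev 7: PC=3 idx=3 pred=T actual=T -> ctr[3]=3

Answer: T T N T T N T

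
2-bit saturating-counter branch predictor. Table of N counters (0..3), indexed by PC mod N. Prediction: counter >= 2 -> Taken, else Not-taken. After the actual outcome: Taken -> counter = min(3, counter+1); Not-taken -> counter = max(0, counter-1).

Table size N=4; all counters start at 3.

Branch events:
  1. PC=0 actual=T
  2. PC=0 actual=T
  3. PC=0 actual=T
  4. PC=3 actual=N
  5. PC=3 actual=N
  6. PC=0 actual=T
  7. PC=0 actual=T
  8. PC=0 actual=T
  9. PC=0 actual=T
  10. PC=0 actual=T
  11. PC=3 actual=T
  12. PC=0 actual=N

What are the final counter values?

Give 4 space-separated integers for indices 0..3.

Ev 1: PC=0 idx=0 pred=T actual=T -> ctr[0]=3
Ev 2: PC=0 idx=0 pred=T actual=T -> ctr[0]=3
Ev 3: PC=0 idx=0 pred=T actual=T -> ctr[0]=3
Ev 4: PC=3 idx=3 pred=T actual=N -> ctr[3]=2
Ev 5: PC=3 idx=3 pred=T actual=N -> ctr[3]=1
Ev 6: PC=0 idx=0 pred=T actual=T -> ctr[0]=3
Ev 7: PC=0 idx=0 pred=T actual=T -> ctr[0]=3
Ev 8: PC=0 idx=0 pred=T actual=T -> ctr[0]=3
Ev 9: PC=0 idx=0 pred=T actual=T -> ctr[0]=3
Ev 10: PC=0 idx=0 pred=T actual=T -> ctr[0]=3
Ev 11: PC=3 idx=3 pred=N actual=T -> ctr[3]=2
Ev 12: PC=0 idx=0 pred=T actual=N -> ctr[0]=2

Answer: 2 3 3 2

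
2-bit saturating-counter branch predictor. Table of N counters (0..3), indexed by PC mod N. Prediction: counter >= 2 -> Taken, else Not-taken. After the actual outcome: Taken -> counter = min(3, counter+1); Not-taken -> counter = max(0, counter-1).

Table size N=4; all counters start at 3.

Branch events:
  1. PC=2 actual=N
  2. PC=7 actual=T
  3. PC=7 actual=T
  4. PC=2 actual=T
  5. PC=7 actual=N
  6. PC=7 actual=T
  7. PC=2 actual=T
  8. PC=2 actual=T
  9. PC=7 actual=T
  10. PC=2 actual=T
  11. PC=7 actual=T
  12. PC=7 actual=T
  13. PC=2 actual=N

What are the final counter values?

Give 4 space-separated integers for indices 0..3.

Answer: 3 3 2 3

Derivation:
Ev 1: PC=2 idx=2 pred=T actual=N -> ctr[2]=2
Ev 2: PC=7 idx=3 pred=T actual=T -> ctr[3]=3
Ev 3: PC=7 idx=3 pred=T actual=T -> ctr[3]=3
Ev 4: PC=2 idx=2 pred=T actual=T -> ctr[2]=3
Ev 5: PC=7 idx=3 pred=T actual=N -> ctr[3]=2
Ev 6: PC=7 idx=3 pred=T actual=T -> ctr[3]=3
Ev 7: PC=2 idx=2 pred=T actual=T -> ctr[2]=3
Ev 8: PC=2 idx=2 pred=T actual=T -> ctr[2]=3
Ev 9: PC=7 idx=3 pred=T actual=T -> ctr[3]=3
Ev 10: PC=2 idx=2 pred=T actual=T -> ctr[2]=3
Ev 11: PC=7 idx=3 pred=T actual=T -> ctr[3]=3
Ev 12: PC=7 idx=3 pred=T actual=T -> ctr[3]=3
Ev 13: PC=2 idx=2 pred=T actual=N -> ctr[2]=2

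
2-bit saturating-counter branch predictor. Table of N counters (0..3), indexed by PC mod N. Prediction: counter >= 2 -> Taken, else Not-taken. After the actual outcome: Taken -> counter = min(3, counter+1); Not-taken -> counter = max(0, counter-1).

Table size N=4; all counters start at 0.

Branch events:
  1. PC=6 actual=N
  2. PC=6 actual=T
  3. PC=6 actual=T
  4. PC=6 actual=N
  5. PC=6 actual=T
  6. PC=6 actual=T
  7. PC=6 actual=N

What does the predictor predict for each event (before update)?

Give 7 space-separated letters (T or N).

Ev 1: PC=6 idx=2 pred=N actual=N -> ctr[2]=0
Ev 2: PC=6 idx=2 pred=N actual=T -> ctr[2]=1
Ev 3: PC=6 idx=2 pred=N actual=T -> ctr[2]=2
Ev 4: PC=6 idx=2 pred=T actual=N -> ctr[2]=1
Ev 5: PC=6 idx=2 pred=N actual=T -> ctr[2]=2
Ev 6: PC=6 idx=2 pred=T actual=T -> ctr[2]=3
Ev 7: PC=6 idx=2 pred=T actual=N -> ctr[2]=2

Answer: N N N T N T T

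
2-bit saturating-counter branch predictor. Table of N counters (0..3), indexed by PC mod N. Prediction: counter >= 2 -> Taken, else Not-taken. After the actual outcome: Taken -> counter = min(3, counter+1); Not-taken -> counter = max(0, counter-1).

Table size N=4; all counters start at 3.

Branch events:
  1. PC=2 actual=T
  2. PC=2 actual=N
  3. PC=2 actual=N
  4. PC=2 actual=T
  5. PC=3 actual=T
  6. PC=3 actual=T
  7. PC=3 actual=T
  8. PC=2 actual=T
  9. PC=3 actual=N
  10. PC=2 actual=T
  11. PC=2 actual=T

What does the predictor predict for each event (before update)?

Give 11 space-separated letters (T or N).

Answer: T T T N T T T T T T T

Derivation:
Ev 1: PC=2 idx=2 pred=T actual=T -> ctr[2]=3
Ev 2: PC=2 idx=2 pred=T actual=N -> ctr[2]=2
Ev 3: PC=2 idx=2 pred=T actual=N -> ctr[2]=1
Ev 4: PC=2 idx=2 pred=N actual=T -> ctr[2]=2
Ev 5: PC=3 idx=3 pred=T actual=T -> ctr[3]=3
Ev 6: PC=3 idx=3 pred=T actual=T -> ctr[3]=3
Ev 7: PC=3 idx=3 pred=T actual=T -> ctr[3]=3
Ev 8: PC=2 idx=2 pred=T actual=T -> ctr[2]=3
Ev 9: PC=3 idx=3 pred=T actual=N -> ctr[3]=2
Ev 10: PC=2 idx=2 pred=T actual=T -> ctr[2]=3
Ev 11: PC=2 idx=2 pred=T actual=T -> ctr[2]=3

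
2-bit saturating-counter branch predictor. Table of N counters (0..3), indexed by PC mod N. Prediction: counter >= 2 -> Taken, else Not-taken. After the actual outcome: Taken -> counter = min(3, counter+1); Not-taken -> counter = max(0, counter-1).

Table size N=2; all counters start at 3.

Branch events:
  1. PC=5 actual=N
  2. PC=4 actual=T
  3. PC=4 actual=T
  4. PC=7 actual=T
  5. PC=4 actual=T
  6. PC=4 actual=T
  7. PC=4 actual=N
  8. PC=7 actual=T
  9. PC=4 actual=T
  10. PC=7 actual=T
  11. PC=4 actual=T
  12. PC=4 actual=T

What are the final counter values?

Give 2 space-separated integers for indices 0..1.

Answer: 3 3

Derivation:
Ev 1: PC=5 idx=1 pred=T actual=N -> ctr[1]=2
Ev 2: PC=4 idx=0 pred=T actual=T -> ctr[0]=3
Ev 3: PC=4 idx=0 pred=T actual=T -> ctr[0]=3
Ev 4: PC=7 idx=1 pred=T actual=T -> ctr[1]=3
Ev 5: PC=4 idx=0 pred=T actual=T -> ctr[0]=3
Ev 6: PC=4 idx=0 pred=T actual=T -> ctr[0]=3
Ev 7: PC=4 idx=0 pred=T actual=N -> ctr[0]=2
Ev 8: PC=7 idx=1 pred=T actual=T -> ctr[1]=3
Ev 9: PC=4 idx=0 pred=T actual=T -> ctr[0]=3
Ev 10: PC=7 idx=1 pred=T actual=T -> ctr[1]=3
Ev 11: PC=4 idx=0 pred=T actual=T -> ctr[0]=3
Ev 12: PC=4 idx=0 pred=T actual=T -> ctr[0]=3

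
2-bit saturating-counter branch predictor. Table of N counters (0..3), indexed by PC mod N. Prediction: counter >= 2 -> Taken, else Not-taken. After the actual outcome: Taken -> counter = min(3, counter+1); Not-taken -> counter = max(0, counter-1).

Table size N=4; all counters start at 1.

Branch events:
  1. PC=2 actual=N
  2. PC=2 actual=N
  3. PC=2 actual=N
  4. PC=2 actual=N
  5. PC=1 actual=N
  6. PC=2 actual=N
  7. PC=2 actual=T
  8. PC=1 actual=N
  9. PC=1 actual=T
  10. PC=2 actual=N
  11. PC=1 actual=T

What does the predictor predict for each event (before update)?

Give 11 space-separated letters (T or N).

Ev 1: PC=2 idx=2 pred=N actual=N -> ctr[2]=0
Ev 2: PC=2 idx=2 pred=N actual=N -> ctr[2]=0
Ev 3: PC=2 idx=2 pred=N actual=N -> ctr[2]=0
Ev 4: PC=2 idx=2 pred=N actual=N -> ctr[2]=0
Ev 5: PC=1 idx=1 pred=N actual=N -> ctr[1]=0
Ev 6: PC=2 idx=2 pred=N actual=N -> ctr[2]=0
Ev 7: PC=2 idx=2 pred=N actual=T -> ctr[2]=1
Ev 8: PC=1 idx=1 pred=N actual=N -> ctr[1]=0
Ev 9: PC=1 idx=1 pred=N actual=T -> ctr[1]=1
Ev 10: PC=2 idx=2 pred=N actual=N -> ctr[2]=0
Ev 11: PC=1 idx=1 pred=N actual=T -> ctr[1]=2

Answer: N N N N N N N N N N N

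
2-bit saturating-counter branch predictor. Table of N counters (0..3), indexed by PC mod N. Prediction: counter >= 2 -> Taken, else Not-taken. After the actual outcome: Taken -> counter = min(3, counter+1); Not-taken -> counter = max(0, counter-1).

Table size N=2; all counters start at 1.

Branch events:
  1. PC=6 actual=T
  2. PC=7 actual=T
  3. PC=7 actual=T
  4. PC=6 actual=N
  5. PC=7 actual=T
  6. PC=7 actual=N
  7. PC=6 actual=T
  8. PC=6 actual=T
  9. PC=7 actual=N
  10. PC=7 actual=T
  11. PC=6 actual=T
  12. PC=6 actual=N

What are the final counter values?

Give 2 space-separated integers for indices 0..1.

Answer: 2 2

Derivation:
Ev 1: PC=6 idx=0 pred=N actual=T -> ctr[0]=2
Ev 2: PC=7 idx=1 pred=N actual=T -> ctr[1]=2
Ev 3: PC=7 idx=1 pred=T actual=T -> ctr[1]=3
Ev 4: PC=6 idx=0 pred=T actual=N -> ctr[0]=1
Ev 5: PC=7 idx=1 pred=T actual=T -> ctr[1]=3
Ev 6: PC=7 idx=1 pred=T actual=N -> ctr[1]=2
Ev 7: PC=6 idx=0 pred=N actual=T -> ctr[0]=2
Ev 8: PC=6 idx=0 pred=T actual=T -> ctr[0]=3
Ev 9: PC=7 idx=1 pred=T actual=N -> ctr[1]=1
Ev 10: PC=7 idx=1 pred=N actual=T -> ctr[1]=2
Ev 11: PC=6 idx=0 pred=T actual=T -> ctr[0]=3
Ev 12: PC=6 idx=0 pred=T actual=N -> ctr[0]=2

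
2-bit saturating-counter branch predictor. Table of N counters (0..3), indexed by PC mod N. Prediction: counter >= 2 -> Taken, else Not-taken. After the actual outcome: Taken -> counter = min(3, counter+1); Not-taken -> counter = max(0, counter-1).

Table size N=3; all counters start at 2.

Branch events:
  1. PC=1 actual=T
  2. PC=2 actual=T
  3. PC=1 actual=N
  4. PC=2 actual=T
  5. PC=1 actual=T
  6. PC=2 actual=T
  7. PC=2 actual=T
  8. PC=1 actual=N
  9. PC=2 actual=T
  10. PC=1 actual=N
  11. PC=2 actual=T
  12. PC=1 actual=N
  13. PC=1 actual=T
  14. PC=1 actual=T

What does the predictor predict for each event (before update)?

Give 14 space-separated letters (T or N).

Ev 1: PC=1 idx=1 pred=T actual=T -> ctr[1]=3
Ev 2: PC=2 idx=2 pred=T actual=T -> ctr[2]=3
Ev 3: PC=1 idx=1 pred=T actual=N -> ctr[1]=2
Ev 4: PC=2 idx=2 pred=T actual=T -> ctr[2]=3
Ev 5: PC=1 idx=1 pred=T actual=T -> ctr[1]=3
Ev 6: PC=2 idx=2 pred=T actual=T -> ctr[2]=3
Ev 7: PC=2 idx=2 pred=T actual=T -> ctr[2]=3
Ev 8: PC=1 idx=1 pred=T actual=N -> ctr[1]=2
Ev 9: PC=2 idx=2 pred=T actual=T -> ctr[2]=3
Ev 10: PC=1 idx=1 pred=T actual=N -> ctr[1]=1
Ev 11: PC=2 idx=2 pred=T actual=T -> ctr[2]=3
Ev 12: PC=1 idx=1 pred=N actual=N -> ctr[1]=0
Ev 13: PC=1 idx=1 pred=N actual=T -> ctr[1]=1
Ev 14: PC=1 idx=1 pred=N actual=T -> ctr[1]=2

Answer: T T T T T T T T T T T N N N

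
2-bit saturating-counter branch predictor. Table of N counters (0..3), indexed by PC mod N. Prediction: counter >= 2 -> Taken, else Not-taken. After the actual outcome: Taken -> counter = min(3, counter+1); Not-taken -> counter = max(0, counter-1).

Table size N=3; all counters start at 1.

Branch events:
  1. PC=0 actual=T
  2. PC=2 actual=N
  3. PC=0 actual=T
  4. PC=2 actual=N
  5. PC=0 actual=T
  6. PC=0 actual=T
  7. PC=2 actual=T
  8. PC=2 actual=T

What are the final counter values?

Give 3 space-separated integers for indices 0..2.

Ev 1: PC=0 idx=0 pred=N actual=T -> ctr[0]=2
Ev 2: PC=2 idx=2 pred=N actual=N -> ctr[2]=0
Ev 3: PC=0 idx=0 pred=T actual=T -> ctr[0]=3
Ev 4: PC=2 idx=2 pred=N actual=N -> ctr[2]=0
Ev 5: PC=0 idx=0 pred=T actual=T -> ctr[0]=3
Ev 6: PC=0 idx=0 pred=T actual=T -> ctr[0]=3
Ev 7: PC=2 idx=2 pred=N actual=T -> ctr[2]=1
Ev 8: PC=2 idx=2 pred=N actual=T -> ctr[2]=2

Answer: 3 1 2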